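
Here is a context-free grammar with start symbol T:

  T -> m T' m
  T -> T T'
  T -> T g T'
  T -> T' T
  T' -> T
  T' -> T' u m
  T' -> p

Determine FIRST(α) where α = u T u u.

{ u }

u is a terminal; add {u} and stop.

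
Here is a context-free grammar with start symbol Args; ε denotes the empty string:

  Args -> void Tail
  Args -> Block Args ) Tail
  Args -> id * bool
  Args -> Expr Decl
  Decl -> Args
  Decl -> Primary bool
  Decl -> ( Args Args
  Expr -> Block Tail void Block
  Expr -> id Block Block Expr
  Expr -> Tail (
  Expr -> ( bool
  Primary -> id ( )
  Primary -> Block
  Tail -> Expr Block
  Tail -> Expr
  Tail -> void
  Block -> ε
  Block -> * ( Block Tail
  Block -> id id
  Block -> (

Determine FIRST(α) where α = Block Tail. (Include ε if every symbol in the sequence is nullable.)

{ (, *, id, void }

Add FIRST(Block)\{ε} = { (, *, id }; Block is nullable, continue.
Add FIRST(Tail) = { (, *, id, void }; Tail is not nullable, stop.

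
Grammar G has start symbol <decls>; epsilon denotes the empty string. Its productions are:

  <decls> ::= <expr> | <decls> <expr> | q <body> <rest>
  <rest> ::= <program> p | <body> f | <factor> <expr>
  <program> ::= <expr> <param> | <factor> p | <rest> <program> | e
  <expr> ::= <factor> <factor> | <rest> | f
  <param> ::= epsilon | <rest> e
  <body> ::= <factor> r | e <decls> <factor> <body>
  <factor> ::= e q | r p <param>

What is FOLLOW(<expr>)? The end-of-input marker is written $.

{ $, e, f, p, r }

In <decls> ::= <expr>: <expr> is at the end, add FOLLOW(<decls>) = { $, e, f, r }.
In <decls> ::= <decls> <expr>: <expr> is at the end, add FOLLOW(<decls>) = { $, e, f, r }.
In <rest> ::= <factor> <expr>: <expr> is at the end, add FOLLOW(<rest>) = { $, e, f, p, r }.
In <program> ::= <expr> <param>: add FIRST(<param>)\{epsilon} = { e, f, r }.
  Since <param> is nullable, also add FOLLOW(<program>) = { p }.
Union: FOLLOW(<expr>) = { $, e, f, p, r }.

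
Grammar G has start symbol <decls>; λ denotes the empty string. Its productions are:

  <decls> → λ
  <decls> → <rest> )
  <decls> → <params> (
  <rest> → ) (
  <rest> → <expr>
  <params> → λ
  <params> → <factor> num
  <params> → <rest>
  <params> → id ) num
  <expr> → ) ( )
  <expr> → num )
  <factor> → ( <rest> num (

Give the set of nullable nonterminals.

Directly nullable (have an λ-production): <decls>, <params>.
No other nonterminal has a production whose RHS symbols are all nullable.

{ <decls>, <params> }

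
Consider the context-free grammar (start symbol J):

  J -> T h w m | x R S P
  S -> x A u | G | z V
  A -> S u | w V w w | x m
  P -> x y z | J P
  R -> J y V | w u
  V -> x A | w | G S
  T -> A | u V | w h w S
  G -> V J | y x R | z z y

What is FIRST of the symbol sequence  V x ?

Add FIRST(V) = { w, x, y, z }; V is not nullable, stop.

{ w, x, y, z }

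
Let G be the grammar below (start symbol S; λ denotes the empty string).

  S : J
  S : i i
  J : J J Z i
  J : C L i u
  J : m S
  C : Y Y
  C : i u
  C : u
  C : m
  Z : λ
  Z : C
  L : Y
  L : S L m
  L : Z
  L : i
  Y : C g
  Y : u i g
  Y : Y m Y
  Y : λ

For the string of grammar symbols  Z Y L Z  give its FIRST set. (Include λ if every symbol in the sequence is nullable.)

{ g, i, m, u, λ }

Add FIRST(Z)\{λ} = { g, i, m, u }; Z is nullable, continue.
Add FIRST(Y)\{λ} = { g, i, m, u }; Y is nullable, continue.
Add FIRST(L)\{λ} = { g, i, m, u }; L is nullable, continue.
Add FIRST(Z)\{λ} = { g, i, m, u }; Z is nullable, continue.
Every symbol is nullable, so include λ.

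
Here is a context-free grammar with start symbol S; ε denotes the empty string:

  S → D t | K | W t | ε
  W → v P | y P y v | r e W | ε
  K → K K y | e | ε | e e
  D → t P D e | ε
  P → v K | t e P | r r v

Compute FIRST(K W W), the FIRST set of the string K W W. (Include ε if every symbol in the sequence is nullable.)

{ e, r, v, y, ε }

Add FIRST(K)\{ε} = { e, y }; K is nullable, continue.
Add FIRST(W)\{ε} = { r, v, y }; W is nullable, continue.
Add FIRST(W)\{ε} = { r, v, y }; W is nullable, continue.
Every symbol is nullable, so include ε.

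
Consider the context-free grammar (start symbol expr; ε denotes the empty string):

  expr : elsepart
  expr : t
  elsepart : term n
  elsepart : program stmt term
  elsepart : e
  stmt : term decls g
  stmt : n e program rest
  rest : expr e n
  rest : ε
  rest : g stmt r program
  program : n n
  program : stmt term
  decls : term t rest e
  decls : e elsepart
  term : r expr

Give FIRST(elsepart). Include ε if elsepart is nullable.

From elsepart : term n: add FIRST(term) = { r }.
From elsepart : program stmt term: add FIRST(program) = { n, r }.
elsepart : e contributes {e}.
Union: FIRST(elsepart) = { e, n, r }.

{ e, n, r }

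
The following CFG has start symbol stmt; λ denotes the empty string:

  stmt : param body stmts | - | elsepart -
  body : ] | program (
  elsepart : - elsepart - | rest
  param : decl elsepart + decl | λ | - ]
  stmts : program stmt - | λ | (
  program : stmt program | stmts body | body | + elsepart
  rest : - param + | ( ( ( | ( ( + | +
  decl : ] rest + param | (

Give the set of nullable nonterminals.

{ param, stmts }

Directly nullable (have an λ-production): param, stmts.
No other nonterminal has a production whose RHS symbols are all nullable.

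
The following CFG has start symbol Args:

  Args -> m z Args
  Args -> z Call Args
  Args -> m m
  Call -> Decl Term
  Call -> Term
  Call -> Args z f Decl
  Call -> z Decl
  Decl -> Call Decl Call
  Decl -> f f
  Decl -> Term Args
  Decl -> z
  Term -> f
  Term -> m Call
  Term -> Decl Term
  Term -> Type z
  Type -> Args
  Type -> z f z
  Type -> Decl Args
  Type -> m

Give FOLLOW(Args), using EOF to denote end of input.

Args is the start symbol, so EOF ∈ FOLLOW(Args).
In Args -> m z Args: Args is at the end, add FOLLOW(Args) = { EOF, f, m, z }.
In Args -> z Call Args: Args is at the end, add FOLLOW(Args) = { EOF, f, m, z }.
In Call -> Args z f Decl: add FIRST(z f Decl) = { z }.
In Decl -> Term Args: Args is at the end, add FOLLOW(Decl) = { f, m, z }.
In Type -> Args: Args is at the end, add FOLLOW(Type) = { z }.
In Type -> Decl Args: Args is at the end, add FOLLOW(Type) = { z }.
Union: FOLLOW(Args) = { EOF, f, m, z }.

{ EOF, f, m, z }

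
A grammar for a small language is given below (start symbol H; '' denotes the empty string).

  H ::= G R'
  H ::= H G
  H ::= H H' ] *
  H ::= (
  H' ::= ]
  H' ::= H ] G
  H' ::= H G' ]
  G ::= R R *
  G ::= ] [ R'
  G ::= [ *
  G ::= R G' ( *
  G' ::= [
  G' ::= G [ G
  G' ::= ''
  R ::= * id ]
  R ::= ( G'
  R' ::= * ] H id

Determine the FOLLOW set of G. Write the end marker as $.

In H ::= G R': add FIRST(R') = { * }.
In H ::= H G: G is at the end, add FOLLOW(H) = { $, (, *, [, ], id }.
In H' ::= H ] G: G is at the end, add FOLLOW(H') = { ] }.
In G' ::= G [ G: add FIRST([ G) = { [ }.
In G' ::= G [ G: G is at the end, add FOLLOW(G') = { (, *, [, ] }.
Union: FOLLOW(G) = { $, (, *, [, ], id }.

{ $, (, *, [, ], id }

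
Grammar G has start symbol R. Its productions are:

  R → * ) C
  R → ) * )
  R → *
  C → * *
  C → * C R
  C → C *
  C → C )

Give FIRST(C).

C → * * contributes {*}.
C → * C R contributes {*}.
From C → C *: add FIRST(C) = { * }.
From C → C ): add FIRST(C) = { * }.
Union: FIRST(C) = { * }.

{ * }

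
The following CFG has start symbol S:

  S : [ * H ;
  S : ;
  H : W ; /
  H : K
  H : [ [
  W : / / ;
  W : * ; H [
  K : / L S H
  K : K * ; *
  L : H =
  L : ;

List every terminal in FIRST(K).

K : / L S H contributes {/}.
From K : K * ; *: add FIRST(K) = { / }.
Union: FIRST(K) = { / }.

{ / }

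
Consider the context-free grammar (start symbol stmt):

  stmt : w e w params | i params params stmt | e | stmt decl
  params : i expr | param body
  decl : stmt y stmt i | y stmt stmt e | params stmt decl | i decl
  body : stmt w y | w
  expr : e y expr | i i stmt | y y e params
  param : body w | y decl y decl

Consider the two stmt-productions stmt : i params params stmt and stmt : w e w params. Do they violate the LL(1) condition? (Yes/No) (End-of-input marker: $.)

FIRST(i params params stmt) = { i } and FIRST(w e w params) = { w }.
The FIRST sets are disjoint and neither alternative is nullable — no conflict.

No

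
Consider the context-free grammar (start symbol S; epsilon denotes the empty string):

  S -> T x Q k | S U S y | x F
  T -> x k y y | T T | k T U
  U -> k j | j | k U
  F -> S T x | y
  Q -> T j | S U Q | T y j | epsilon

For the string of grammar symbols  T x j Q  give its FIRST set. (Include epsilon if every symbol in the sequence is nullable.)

Add FIRST(T) = { k, x }; T is not nullable, stop.

{ k, x }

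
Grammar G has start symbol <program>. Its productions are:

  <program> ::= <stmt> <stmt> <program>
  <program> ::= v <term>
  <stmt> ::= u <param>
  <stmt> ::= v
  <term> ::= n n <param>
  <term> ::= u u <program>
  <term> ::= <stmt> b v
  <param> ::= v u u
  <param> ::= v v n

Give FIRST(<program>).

{ u, v }

From <program> ::= <stmt> <stmt> <program>: add FIRST(<stmt>) = { u, v }.
<program> ::= v <term> contributes {v}.
Union: FIRST(<program>) = { u, v }.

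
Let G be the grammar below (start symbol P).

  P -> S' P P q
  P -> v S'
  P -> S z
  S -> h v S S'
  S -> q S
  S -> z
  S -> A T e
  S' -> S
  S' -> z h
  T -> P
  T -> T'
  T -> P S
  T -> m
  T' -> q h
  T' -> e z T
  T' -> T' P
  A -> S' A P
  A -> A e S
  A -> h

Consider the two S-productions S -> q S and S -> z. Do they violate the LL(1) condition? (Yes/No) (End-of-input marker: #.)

No

FIRST(q S) = { q } and FIRST(z) = { z }.
The FIRST sets are disjoint and neither alternative is nullable — no conflict.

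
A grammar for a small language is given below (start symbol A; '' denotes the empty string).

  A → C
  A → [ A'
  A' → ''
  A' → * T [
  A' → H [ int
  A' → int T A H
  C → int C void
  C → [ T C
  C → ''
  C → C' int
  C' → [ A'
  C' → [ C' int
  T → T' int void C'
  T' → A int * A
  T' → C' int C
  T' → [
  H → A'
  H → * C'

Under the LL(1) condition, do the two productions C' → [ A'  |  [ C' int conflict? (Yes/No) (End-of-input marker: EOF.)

FIRST([ A') = { [ } and FIRST([ C' int) = { [ }.
Both contain [, so the two alternatives are not disjoint — LL(1) conflict.

Yes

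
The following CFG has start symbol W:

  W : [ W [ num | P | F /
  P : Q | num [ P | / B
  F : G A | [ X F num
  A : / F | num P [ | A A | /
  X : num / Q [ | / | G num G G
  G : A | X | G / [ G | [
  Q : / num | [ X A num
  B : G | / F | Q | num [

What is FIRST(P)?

From P : Q: add FIRST(Q) = { /, [ }.
P : num [ P contributes {num}.
P : / B contributes {/}.
Union: FIRST(P) = { /, [, num }.

{ /, [, num }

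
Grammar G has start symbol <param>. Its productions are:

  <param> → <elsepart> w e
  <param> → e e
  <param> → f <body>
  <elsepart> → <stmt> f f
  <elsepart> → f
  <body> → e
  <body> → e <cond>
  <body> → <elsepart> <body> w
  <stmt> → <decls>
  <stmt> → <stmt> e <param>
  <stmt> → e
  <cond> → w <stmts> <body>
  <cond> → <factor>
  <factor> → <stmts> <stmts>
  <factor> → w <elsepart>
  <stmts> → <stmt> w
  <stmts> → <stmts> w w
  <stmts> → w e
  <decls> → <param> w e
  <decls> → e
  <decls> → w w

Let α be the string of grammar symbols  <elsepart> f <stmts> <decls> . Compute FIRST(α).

Add FIRST(<elsepart>) = { e, f, w }; <elsepart> is not nullable, stop.

{ e, f, w }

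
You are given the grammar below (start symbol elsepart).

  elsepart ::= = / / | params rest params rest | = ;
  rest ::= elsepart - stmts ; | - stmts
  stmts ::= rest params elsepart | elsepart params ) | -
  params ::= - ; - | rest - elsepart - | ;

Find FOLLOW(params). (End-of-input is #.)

{ ), -, ;, = }

In elsepart ::= params rest params rest: add FIRST(rest params rest) = { -, ;, = }.
In elsepart ::= params rest params rest: add FIRST(rest) = { -, ;, = }.
In stmts ::= rest params elsepart: add FIRST(elsepart) = { -, ;, = }.
In stmts ::= elsepart params ): add FIRST()) = { ) }.
Union: FOLLOW(params) = { ), -, ;, = }.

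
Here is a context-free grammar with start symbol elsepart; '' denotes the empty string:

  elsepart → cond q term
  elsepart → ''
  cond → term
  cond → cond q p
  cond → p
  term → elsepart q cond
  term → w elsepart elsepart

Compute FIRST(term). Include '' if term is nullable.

{ p, q, w }

From term → elsepart q cond: elsepart nullable, take FIRST(elsepart) ∪ {q} = { p, q, w }.
term → w elsepart elsepart contributes {w}.
Union: FIRST(term) = { p, q, w }.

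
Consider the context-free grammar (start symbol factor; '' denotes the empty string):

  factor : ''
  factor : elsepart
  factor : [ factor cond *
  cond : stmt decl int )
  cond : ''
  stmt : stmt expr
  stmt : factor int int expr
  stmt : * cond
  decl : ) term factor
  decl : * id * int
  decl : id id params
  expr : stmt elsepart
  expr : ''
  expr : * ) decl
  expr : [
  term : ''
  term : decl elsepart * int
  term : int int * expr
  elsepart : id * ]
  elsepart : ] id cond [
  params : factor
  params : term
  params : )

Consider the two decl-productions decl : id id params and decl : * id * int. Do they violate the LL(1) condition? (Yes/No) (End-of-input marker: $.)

No

FIRST(id id params) = { id } and FIRST(* id * int) = { * }.
The FIRST sets are disjoint and neither alternative is nullable — no conflict.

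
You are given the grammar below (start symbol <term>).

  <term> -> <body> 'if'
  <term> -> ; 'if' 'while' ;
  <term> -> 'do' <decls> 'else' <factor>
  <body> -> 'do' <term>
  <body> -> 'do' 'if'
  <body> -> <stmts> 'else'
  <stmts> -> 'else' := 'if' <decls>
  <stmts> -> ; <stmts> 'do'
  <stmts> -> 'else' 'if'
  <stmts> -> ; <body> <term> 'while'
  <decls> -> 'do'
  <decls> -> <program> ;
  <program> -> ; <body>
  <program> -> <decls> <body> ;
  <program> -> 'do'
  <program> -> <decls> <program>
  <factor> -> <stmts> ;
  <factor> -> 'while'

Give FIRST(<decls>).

{ 'do', ; }

<decls> -> 'do' contributes {'do'}.
From <decls> -> <program> ;: add FIRST(<program>) = { 'do', ; }.
Union: FIRST(<decls>) = { 'do', ; }.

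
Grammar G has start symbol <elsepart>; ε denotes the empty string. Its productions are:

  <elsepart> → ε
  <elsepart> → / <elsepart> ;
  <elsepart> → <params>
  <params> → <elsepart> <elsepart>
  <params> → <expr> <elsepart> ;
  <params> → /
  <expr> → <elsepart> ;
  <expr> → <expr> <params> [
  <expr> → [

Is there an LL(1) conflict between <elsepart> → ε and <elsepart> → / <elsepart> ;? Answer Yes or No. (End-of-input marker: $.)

FIRST(ε) = { ε } and FIRST(/ <elsepart> ;) = { / }.
The first alternative is nullable and FOLLOW(<elsepart>) = { $, /, ;, [ } shares / with FIRST of the second — conflict.

Yes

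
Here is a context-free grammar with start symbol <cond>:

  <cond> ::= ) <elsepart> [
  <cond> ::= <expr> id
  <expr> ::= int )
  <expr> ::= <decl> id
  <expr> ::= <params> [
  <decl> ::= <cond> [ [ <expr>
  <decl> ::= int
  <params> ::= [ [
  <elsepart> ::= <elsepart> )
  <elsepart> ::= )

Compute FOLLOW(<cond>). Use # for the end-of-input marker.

<cond> is the start symbol, so # ∈ FOLLOW(<cond>).
In <decl> ::= <cond> [ [ <expr>: add FIRST([ [ <expr>) = { [ }.
Union: FOLLOW(<cond>) = { #, [ }.

{ #, [ }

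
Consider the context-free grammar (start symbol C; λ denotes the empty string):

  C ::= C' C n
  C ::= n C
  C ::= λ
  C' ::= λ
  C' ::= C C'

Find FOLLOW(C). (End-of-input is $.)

C is the start symbol, so $ ∈ FOLLOW(C).
In C ::= C' C n: add FIRST(n) = { n }.
In C ::= n C: C is at the end, add FOLLOW(C) = { $, n }.
In C' ::= C C': add FIRST(C')\{λ} = { n }.
  Since C' is nullable, also add FOLLOW(C') = { n }.
Union: FOLLOW(C) = { $, n }.

{ $, n }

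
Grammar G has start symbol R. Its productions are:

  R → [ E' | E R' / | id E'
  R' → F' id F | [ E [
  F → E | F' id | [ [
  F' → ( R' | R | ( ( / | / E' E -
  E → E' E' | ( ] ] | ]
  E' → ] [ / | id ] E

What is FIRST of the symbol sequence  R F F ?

Add FIRST(R) = { (, [, ], id }; R is not nullable, stop.

{ (, [, ], id }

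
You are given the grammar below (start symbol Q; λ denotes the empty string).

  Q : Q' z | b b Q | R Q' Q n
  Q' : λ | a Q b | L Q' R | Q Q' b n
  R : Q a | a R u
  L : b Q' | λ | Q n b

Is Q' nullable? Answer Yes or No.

Yes

Q' has an λ-production, so Q' ⇒ λ.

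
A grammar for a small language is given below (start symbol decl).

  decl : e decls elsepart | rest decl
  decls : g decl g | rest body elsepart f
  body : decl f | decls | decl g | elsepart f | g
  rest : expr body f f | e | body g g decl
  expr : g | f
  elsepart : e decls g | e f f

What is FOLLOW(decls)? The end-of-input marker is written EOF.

In decl : e decls elsepart: add FIRST(elsepart) = { e }.
In body : decls: decls is at the end, add FOLLOW(body) = { e, f, g }.
In elsepart : e decls g: add FIRST(g) = { g }.
Union: FOLLOW(decls) = { e, f, g }.

{ e, f, g }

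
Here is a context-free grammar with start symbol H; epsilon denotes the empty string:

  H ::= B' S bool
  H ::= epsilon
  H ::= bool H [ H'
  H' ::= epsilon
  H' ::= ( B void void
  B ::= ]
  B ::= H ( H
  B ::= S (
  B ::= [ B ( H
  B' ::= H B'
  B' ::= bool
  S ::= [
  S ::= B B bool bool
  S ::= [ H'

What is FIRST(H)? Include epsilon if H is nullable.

From H ::= B' S bool: add FIRST(B') = { bool }.
H ::= epsilon contributes epsilon.
H ::= bool H [ H' contributes {bool}.
Union: FIRST(H) = { bool, epsilon }.

{ bool, epsilon }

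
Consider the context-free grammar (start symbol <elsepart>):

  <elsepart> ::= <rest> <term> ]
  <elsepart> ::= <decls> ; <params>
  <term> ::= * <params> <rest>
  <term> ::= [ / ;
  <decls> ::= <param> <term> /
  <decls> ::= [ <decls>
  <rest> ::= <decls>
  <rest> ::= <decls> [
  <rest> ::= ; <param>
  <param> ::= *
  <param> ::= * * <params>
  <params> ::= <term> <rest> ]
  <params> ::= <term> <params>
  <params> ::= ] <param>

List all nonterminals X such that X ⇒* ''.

{ } (none)

No nonterminal has an empty production or an RHS whose symbols are all nullable.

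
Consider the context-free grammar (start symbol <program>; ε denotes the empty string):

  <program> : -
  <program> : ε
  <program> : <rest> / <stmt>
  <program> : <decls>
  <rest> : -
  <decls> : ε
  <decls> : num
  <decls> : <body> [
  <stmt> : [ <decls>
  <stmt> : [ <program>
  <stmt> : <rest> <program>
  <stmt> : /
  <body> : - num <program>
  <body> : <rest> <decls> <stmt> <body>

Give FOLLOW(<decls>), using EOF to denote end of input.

In <program> : <decls>: <decls> is at the end, add FOLLOW(<program>) = { EOF, -, [ }.
In <stmt> : [ <decls>: <decls> is at the end, add FOLLOW(<stmt>) = { EOF, -, [ }.
In <body> : <rest> <decls> <stmt> <body>: add FIRST(<stmt> <body>) = { -, /, [ }.
Union: FOLLOW(<decls>) = { EOF, -, /, [ }.

{ EOF, -, /, [ }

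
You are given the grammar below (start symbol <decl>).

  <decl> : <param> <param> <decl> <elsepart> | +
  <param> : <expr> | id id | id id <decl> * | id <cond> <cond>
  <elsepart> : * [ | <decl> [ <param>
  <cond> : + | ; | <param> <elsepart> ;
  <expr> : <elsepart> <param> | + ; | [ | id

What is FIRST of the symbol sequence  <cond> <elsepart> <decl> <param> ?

{ *, +, ;, [, id }

Add FIRST(<cond>) = { *, +, ;, [, id }; <cond> is not nullable, stop.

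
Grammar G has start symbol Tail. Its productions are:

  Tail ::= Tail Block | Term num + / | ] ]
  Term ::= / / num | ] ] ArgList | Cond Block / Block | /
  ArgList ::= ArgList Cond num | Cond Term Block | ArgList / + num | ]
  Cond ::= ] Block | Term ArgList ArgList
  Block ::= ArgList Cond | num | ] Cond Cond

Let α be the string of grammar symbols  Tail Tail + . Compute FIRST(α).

{ /, ] }

Add FIRST(Tail) = { /, ] }; Tail is not nullable, stop.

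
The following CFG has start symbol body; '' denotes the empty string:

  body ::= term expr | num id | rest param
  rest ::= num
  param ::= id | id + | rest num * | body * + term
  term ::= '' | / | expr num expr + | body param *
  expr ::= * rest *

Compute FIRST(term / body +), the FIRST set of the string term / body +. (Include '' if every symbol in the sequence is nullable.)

{ *, /, num }

Add FIRST(term)\{''} = { *, /, num }; term is nullable, continue.
/ is a terminal; add {/} and stop.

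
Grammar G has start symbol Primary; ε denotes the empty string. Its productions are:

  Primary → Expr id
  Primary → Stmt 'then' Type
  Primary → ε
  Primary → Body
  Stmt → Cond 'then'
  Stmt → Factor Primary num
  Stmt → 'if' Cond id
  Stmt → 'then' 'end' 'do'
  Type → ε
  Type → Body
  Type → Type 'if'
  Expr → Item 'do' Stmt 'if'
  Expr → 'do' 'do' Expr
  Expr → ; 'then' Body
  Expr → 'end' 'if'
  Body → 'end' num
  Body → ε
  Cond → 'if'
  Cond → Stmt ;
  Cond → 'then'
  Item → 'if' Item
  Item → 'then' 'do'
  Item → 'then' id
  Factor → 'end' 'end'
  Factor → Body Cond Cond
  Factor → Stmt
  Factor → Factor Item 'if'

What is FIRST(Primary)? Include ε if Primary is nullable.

From Primary → Expr id: add FIRST(Expr) = { 'do', 'end', 'if', 'then', ; }.
From Primary → Stmt 'then' Type: add FIRST(Stmt) = { 'end', 'if', 'then' }.
Primary → ε contributes ε.
From Primary → Body: add FIRST(Body) = { 'end', ε } (including ε since Body is nullable).
Union: FIRST(Primary) = { 'do', 'end', 'if', 'then', ;, ε }.

{ 'do', 'end', 'if', 'then', ;, ε }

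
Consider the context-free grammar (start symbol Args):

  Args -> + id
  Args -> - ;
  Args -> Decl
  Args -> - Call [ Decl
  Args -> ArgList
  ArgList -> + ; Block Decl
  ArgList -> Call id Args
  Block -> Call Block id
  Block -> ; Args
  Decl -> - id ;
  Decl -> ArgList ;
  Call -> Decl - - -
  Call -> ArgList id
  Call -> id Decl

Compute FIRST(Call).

From Call -> Decl - - -: add FIRST(Decl) = { +, -, id }.
From Call -> ArgList id: add FIRST(ArgList) = { +, -, id }.
Call -> id Decl contributes {id}.
Union: FIRST(Call) = { +, -, id }.

{ +, -, id }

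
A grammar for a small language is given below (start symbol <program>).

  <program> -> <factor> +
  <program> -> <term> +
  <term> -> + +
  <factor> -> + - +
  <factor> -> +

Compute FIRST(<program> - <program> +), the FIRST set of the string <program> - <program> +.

Add FIRST(<program>) = { + }; <program> is not nullable, stop.

{ + }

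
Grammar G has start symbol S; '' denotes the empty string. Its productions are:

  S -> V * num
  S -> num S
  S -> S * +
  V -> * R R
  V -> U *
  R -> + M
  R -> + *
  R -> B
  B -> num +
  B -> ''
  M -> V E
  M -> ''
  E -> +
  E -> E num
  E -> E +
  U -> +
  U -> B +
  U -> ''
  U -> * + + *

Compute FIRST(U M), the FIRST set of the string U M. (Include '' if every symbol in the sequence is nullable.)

Add FIRST(U)\{''} = { *, +, num }; U is nullable, continue.
Add FIRST(M)\{''} = { *, +, num }; M is nullable, continue.
Every symbol is nullable, so include ''.

{ *, +, num, '' }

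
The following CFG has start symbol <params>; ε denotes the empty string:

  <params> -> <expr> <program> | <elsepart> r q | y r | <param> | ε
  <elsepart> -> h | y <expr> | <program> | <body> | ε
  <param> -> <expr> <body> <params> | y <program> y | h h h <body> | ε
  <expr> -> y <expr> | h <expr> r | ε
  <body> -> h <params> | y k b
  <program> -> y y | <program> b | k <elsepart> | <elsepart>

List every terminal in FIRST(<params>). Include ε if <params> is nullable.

{ b, h, k, r, y, ε }

From <params> -> <expr> <program>: <expr>, <program> nullable, take FIRST(<expr>) ∪ FIRST(<program>) = { b, h, k, y }; also ε since the whole RHS is nullable.
From <params> -> <elsepart> r q: <elsepart> nullable, take FIRST(<elsepart>) ∪ {r} = { b, h, k, r, y }.
<params> -> y r contributes {y}.
From <params> -> <param>: add FIRST(<param>) = { h, y, ε } (including ε since <param> is nullable).
<params> -> ε contributes ε.
Union: FIRST(<params>) = { b, h, k, r, y, ε }.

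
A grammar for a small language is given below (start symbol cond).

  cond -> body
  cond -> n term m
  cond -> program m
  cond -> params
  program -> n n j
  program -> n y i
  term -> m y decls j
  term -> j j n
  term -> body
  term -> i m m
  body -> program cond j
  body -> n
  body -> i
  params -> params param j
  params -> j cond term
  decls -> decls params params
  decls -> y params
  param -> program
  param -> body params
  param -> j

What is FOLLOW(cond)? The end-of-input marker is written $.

{ $, i, j, m, n }

cond is the start symbol, so $ ∈ FOLLOW(cond).
In body -> program cond j: add FIRST(j) = { j }.
In params -> j cond term: add FIRST(term) = { i, j, m, n }.
Union: FOLLOW(cond) = { $, i, j, m, n }.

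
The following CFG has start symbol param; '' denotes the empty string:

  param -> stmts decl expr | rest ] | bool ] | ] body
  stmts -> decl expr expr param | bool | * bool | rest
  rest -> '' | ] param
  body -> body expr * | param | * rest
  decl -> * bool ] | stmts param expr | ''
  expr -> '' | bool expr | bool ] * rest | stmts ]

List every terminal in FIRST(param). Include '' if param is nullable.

From param -> stmts decl expr: stmts, decl, expr nullable, take FIRST(stmts) ∪ FIRST(decl) ∪ FIRST(expr) = { *, ], bool }; also '' since the whole RHS is nullable.
From param -> rest ]: rest nullable, take FIRST(rest) ∪ {]} = { ] }.
param -> bool ] contributes {bool}.
param -> ] body contributes {]}.
Union: FIRST(param) = { *, ], bool, '' }.

{ *, ], bool, '' }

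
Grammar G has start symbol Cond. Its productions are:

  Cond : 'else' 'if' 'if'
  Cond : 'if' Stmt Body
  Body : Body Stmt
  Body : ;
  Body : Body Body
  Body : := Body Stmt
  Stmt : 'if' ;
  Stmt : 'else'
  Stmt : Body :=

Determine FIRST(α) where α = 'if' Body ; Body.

{ 'if' }

'if' is a terminal; add {'if'} and stop.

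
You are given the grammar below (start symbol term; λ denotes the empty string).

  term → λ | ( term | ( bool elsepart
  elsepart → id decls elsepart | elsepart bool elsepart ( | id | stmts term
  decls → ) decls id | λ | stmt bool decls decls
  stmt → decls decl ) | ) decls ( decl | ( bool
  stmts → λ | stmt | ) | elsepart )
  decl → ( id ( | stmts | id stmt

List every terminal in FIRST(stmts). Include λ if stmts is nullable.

{ (, ), bool, id, λ }

stmts → λ contributes λ.
From stmts → stmt: add FIRST(stmt) = { (, ), bool, id }.
stmts → ) contributes {)}.
From stmts → elsepart ): elsepart nullable, take FIRST(elsepart) ∪ {)} = { (, ), bool, id }.
Union: FIRST(stmts) = { (, ), bool, id, λ }.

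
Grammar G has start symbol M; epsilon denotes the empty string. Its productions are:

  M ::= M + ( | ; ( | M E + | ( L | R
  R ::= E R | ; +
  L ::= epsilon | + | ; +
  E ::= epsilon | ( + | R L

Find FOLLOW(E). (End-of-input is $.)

In M ::= M E +: add FIRST(+) = { + }.
In R ::= E R: add FIRST(R) = { (, ; }.
Union: FOLLOW(E) = { (, +, ; }.

{ (, +, ; }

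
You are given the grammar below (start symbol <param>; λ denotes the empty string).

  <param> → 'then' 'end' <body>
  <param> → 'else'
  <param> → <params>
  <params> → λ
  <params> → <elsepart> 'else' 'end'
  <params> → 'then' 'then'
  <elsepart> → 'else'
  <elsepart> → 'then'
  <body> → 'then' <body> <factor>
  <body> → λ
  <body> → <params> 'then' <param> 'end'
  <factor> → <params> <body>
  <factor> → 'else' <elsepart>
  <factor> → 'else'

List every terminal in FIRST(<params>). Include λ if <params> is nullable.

{ 'else', 'then', λ }

<params> → λ contributes λ.
From <params> → <elsepart> 'else' 'end': add FIRST(<elsepart>) = { 'else', 'then' }.
<params> → 'then' 'then' contributes {'then'}.
Union: FIRST(<params>) = { 'else', 'then', λ }.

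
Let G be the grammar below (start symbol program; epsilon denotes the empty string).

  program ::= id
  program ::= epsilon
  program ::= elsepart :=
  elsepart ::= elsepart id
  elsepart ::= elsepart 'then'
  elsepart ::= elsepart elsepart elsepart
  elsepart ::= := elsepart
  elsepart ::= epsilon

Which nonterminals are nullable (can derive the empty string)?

Directly nullable (have an epsilon-production): program, elsepart.

{ elsepart, program }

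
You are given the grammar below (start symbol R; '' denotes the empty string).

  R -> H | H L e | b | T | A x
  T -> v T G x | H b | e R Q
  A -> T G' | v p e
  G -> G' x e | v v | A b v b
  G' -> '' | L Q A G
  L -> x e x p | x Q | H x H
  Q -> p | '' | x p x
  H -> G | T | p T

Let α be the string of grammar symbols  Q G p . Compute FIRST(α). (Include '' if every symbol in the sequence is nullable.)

Add FIRST(Q)\{''} = { p, x }; Q is nullable, continue.
Add FIRST(G) = { e, p, v, x }; G is not nullable, stop.

{ e, p, v, x }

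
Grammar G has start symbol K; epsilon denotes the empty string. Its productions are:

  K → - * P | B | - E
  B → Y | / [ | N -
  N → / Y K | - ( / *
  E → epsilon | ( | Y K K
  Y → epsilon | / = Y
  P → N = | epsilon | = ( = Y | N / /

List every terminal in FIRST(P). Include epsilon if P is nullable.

From P → N =: add FIRST(N) = { -, / }.
P → epsilon contributes epsilon.
P → = ( = Y contributes {=}.
From P → N / /: add FIRST(N) = { -, / }.
Union: FIRST(P) = { -, /, =, epsilon }.

{ -, /, =, epsilon }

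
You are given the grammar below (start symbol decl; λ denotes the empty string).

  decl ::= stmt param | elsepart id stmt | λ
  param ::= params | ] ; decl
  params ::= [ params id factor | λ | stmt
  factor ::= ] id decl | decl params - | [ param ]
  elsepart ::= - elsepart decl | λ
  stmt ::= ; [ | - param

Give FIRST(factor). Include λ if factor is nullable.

{ -, ;, [, ], id }

factor ::= ] id decl contributes {]}.
From factor ::= decl params -: decl, params nullable, take FIRST(decl) ∪ FIRST(params) ∪ {-} = { -, ;, [, id }.
factor ::= [ param ] contributes {[}.
Union: FIRST(factor) = { -, ;, [, ], id }.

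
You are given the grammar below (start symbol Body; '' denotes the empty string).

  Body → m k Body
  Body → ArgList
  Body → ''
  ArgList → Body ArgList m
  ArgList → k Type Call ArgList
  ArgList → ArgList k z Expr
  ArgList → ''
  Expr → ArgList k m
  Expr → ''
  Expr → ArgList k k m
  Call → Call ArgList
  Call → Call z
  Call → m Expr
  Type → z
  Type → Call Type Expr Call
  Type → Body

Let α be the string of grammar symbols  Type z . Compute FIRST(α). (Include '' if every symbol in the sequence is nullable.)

{ k, m, z }

Add FIRST(Type)\{''} = { k, m, z }; Type is nullable, continue.
z is a terminal; add {z} and stop.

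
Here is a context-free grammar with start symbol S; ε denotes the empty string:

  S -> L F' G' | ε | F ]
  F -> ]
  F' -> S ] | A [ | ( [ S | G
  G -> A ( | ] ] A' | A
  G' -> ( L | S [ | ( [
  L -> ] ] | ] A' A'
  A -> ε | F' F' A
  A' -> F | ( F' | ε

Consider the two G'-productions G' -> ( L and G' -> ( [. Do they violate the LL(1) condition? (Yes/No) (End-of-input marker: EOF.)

Yes

FIRST(( L) = { ( } and FIRST(( [) = { ( }.
Both contain (, so the two alternatives are not disjoint — LL(1) conflict.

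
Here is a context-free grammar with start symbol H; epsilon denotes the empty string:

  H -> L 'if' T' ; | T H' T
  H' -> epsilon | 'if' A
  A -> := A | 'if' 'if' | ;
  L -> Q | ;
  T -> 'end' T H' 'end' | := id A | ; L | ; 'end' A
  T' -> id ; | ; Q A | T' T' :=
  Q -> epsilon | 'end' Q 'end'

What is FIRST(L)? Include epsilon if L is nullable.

{ 'end', ;, epsilon }

From L -> Q: add FIRST(Q) = { 'end', epsilon } (including epsilon since Q is nullable).
L -> ; contributes {;}.
Union: FIRST(L) = { 'end', ;, epsilon }.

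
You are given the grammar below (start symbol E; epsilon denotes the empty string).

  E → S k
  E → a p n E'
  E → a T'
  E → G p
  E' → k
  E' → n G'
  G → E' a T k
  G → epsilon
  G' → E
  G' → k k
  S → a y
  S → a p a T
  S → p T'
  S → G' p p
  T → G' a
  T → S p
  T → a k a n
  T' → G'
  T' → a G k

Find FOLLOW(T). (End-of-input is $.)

In G → E' a T k: add FIRST(k) = { k }.
In S → a p a T: T is at the end, add FOLLOW(S) = { k, p }.
Union: FOLLOW(T) = { k, p }.

{ k, p }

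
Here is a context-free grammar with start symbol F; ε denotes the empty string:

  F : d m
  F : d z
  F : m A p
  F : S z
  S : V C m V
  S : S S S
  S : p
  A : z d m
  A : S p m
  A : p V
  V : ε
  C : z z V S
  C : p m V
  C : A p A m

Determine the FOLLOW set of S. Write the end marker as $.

{ m, p, z }

In F : S z: add FIRST(z) = { z }.
In S : S S S: add FIRST(S S) = { p, z }.
In S : S S S: add FIRST(S) = { p, z }.
In S : S S S: S is at the end, add FOLLOW(S) = { m, p, z }.
In A : S p m: add FIRST(p m) = { p }.
In C : z z V S: S is at the end, add FOLLOW(C) = { m }.
Union: FOLLOW(S) = { m, p, z }.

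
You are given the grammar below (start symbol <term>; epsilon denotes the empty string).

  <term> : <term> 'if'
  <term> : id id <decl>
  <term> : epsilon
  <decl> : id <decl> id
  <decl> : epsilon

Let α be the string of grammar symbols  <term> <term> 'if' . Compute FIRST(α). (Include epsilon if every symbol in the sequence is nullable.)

Add FIRST(<term>)\{epsilon} = { 'if', id }; <term> is nullable, continue.
Add FIRST(<term>)\{epsilon} = { 'if', id }; <term> is nullable, continue.
'if' is a terminal; add {'if'} and stop.

{ 'if', id }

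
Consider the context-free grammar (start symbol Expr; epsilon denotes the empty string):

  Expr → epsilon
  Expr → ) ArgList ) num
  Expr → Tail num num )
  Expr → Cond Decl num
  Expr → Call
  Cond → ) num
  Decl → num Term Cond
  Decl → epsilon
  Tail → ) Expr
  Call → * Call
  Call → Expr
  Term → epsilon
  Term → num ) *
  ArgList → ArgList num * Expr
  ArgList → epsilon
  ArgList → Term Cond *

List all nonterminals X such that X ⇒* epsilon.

{ ArgList, Call, Decl, Expr, Term }

Directly nullable (have an epsilon-production): Expr, Decl, Term, ArgList.
Call → Expr with every symbol nullable, so Call is nullable.
No other nonterminal has a production whose RHS symbols are all nullable.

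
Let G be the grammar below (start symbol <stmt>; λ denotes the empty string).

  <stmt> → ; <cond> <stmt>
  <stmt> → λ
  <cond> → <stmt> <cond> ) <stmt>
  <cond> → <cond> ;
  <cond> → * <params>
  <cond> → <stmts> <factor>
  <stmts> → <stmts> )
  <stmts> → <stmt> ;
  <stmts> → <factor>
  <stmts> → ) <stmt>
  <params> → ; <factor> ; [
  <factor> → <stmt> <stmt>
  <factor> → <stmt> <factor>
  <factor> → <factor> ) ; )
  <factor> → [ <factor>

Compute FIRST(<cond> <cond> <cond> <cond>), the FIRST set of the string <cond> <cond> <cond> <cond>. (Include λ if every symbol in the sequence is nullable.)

Add FIRST(<cond>)\{λ} = { ), *, ;, [ }; <cond> is nullable, continue.
Add FIRST(<cond>)\{λ} = { ), *, ;, [ }; <cond> is nullable, continue.
Add FIRST(<cond>)\{λ} = { ), *, ;, [ }; <cond> is nullable, continue.
Add FIRST(<cond>)\{λ} = { ), *, ;, [ }; <cond> is nullable, continue.
Every symbol is nullable, so include λ.

{ ), *, ;, [, λ }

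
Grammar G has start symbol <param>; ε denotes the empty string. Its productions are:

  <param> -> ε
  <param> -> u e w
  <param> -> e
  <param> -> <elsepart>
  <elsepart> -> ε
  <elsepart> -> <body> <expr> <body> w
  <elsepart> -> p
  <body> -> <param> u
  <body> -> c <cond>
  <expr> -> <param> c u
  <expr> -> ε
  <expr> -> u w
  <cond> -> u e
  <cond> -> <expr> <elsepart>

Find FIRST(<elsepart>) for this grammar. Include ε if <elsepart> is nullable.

<elsepart> -> ε contributes ε.
From <elsepart> -> <body> <expr> <body> w: add FIRST(<body>) = { c, e, p, u }.
<elsepart> -> p contributes {p}.
Union: FIRST(<elsepart>) = { c, e, p, u, ε }.

{ c, e, p, u, ε }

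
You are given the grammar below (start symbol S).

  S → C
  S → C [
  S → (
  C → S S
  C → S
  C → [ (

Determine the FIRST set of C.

From C → S S: add FIRST(S) = { (, [ }.
From C → S: add FIRST(S) = { (, [ }.
C → [ ( contributes {[}.
Union: FIRST(C) = { (, [ }.

{ (, [ }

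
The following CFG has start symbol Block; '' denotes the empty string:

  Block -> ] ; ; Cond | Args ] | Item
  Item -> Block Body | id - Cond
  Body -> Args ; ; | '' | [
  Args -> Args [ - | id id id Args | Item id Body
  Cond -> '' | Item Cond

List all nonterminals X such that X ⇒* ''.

{ Body, Cond }

Directly nullable (have an ''-production): Body, Cond.
No other nonterminal has a production whose RHS symbols are all nullable.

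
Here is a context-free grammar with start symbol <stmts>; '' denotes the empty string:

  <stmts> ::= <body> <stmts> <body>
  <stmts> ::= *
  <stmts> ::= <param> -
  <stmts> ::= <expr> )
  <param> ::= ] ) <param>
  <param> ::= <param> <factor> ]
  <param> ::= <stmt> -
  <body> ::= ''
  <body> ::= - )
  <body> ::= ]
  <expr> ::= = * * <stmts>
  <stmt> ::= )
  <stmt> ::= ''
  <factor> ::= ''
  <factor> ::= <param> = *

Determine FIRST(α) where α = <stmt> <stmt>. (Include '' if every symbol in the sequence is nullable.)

Add FIRST(<stmt>)\{''} = { ) }; <stmt> is nullable, continue.
Add FIRST(<stmt>)\{''} = { ) }; <stmt> is nullable, continue.
Every symbol is nullable, so include ''.

{ ), '' }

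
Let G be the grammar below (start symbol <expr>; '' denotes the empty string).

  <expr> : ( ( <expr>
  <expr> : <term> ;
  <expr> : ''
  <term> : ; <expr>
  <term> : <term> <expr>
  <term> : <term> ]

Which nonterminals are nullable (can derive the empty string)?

Directly nullable (have an ''-production): <expr>.
No other nonterminal has a production whose RHS symbols are all nullable.

{ <expr> }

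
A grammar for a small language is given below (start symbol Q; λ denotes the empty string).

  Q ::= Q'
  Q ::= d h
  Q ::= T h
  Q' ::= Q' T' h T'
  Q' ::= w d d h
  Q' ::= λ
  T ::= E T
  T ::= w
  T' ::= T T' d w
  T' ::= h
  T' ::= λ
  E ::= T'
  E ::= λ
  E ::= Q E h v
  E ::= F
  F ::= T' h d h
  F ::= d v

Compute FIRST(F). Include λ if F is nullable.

{ d, h, w }

From F ::= T' h d h: T' nullable, take FIRST(T') ∪ {h} = { d, h, w }.
F ::= d v contributes {d}.
Union: FIRST(F) = { d, h, w }.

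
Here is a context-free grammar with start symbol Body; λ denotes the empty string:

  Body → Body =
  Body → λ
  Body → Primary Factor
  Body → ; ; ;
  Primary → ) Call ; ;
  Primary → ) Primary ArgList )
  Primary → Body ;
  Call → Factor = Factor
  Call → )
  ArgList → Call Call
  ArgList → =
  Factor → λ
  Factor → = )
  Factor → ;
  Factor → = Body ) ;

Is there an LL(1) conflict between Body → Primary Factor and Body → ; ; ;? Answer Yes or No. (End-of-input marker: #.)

FIRST(Primary Factor) = { ), ;, = } and FIRST(; ; ;) = { ; }.
Both contain ;, so the two alternatives are not disjoint — LL(1) conflict.

Yes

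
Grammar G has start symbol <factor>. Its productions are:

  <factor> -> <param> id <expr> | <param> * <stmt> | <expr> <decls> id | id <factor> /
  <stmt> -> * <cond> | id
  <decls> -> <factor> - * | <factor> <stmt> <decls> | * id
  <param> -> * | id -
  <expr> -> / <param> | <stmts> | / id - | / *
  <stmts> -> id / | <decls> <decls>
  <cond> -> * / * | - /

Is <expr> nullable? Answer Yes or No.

No

No nonterminal in this grammar is nullable.
No production of <expr> has an RHS whose symbols are all nullable, so <expr> is not nullable.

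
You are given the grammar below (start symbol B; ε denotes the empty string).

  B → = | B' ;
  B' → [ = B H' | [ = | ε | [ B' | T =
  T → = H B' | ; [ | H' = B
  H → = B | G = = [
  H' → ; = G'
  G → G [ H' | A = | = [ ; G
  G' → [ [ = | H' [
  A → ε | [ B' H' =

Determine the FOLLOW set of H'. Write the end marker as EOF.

In B' → [ = B H': H' is at the end, add FOLLOW(B') = { ;, = }.
In T → H' = B: add FIRST(= B) = { = }.
In G → G [ H': H' is at the end, add FOLLOW(G) = { =, [ }.
In G' → H' [: add FIRST([) = { [ }.
In A → [ B' H' =: add FIRST(=) = { = }.
Union: FOLLOW(H') = { ;, =, [ }.

{ ;, =, [ }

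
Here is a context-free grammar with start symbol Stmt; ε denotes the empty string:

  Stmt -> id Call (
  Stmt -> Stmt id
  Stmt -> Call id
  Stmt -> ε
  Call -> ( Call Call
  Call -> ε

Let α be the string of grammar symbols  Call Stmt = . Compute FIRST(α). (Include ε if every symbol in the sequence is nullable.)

Add FIRST(Call)\{ε} = { ( }; Call is nullable, continue.
Add FIRST(Stmt)\{ε} = { (, id }; Stmt is nullable, continue.
= is a terminal; add {=} and stop.

{ (, =, id }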